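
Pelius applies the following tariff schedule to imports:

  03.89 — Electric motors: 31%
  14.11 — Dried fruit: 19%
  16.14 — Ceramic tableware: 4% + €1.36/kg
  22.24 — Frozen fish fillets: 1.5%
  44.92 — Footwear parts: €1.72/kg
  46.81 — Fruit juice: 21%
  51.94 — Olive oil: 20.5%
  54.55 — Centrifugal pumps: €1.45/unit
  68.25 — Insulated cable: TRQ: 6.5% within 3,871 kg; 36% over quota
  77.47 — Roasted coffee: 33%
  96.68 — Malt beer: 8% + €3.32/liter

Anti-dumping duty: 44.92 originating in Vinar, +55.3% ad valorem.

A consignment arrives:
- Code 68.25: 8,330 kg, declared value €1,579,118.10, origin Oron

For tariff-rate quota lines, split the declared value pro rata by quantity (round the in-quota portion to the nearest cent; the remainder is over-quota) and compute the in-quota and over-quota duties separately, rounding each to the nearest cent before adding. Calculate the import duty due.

€352,004.01

Line 1 (68.25, Oron, 8,330 kg, €1,579,118.10):
Code 68.25 is under a tariff-rate quota (threshold 3,871 kg). In-quota: 3,871 kg at 6.5%; over-quota: 4,459 kg at 36%.
Pro-rata value split: in-quota = €1,579,118.10 × 3,871/8,330 = €733,825.47; over-quota = €1,579,118.10 − €733,825.47 = €845,292.63.
In-quota duty = €733,825.47 × 6.5% = €47,698.66. Over-quota duty = €845,292.63 × 36% = €304,305.35.
Line duty = €47,698.66 + €304,305.35 = €352,004.01.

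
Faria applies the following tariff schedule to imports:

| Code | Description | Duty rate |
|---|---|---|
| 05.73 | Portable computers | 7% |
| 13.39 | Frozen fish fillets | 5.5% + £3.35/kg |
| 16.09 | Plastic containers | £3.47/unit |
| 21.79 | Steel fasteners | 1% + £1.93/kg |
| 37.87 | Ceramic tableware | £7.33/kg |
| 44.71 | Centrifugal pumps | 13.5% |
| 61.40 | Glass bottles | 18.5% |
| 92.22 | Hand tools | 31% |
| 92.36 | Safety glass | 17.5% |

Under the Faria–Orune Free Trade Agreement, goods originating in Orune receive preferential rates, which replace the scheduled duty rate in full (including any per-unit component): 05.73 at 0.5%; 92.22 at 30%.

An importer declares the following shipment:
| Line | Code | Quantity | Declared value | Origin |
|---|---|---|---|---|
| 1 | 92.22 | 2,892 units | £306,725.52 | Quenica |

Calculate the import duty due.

Line 1 (92.22, Quenica, 2,892 units, £306,725.52):
Base rate for 92.22 is 31%.
92.22 has an FTA preferential rate, but origin Quenica is not Orune; base rate stands.
Duty = £306,725.52 × 31% = £95,084.91.

£95,084.91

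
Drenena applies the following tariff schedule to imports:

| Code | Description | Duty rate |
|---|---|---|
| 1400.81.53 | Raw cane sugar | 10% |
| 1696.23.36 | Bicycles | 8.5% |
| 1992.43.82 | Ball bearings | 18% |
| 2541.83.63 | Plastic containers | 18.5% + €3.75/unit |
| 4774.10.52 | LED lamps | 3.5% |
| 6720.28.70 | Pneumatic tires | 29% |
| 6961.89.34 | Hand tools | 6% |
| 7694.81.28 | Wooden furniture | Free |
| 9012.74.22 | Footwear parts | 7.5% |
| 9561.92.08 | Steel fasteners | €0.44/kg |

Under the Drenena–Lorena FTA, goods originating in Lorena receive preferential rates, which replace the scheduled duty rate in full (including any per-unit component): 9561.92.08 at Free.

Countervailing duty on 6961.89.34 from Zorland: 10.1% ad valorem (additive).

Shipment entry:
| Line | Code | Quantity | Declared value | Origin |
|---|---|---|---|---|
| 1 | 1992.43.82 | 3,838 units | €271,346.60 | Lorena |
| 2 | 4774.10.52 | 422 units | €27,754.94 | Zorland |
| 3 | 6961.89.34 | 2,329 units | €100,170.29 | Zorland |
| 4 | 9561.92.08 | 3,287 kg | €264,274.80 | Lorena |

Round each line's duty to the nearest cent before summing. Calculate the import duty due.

€65,941.23

Line 1 (1992.43.82, Lorena, 3,838 units, €271,346.60):
Base rate for 1992.43.82 is 18%.
Origin Lorena is the FTA partner but 1992.43.82 is not on the preference list; base rate stands.
Duty = €271,346.60 × 18% = €48,842.39.
Line 2 (4774.10.52, Zorland, 422 units, €27,754.94):
Base rate for 4774.10.52 is 3.5%.
Duty = €27,754.94 × 3.5% = €971.42.
Line 3 (6961.89.34, Zorland, 2,329 units, €100,170.29):
Base rate for 6961.89.34 is 6%.
Additional duty on 6961.89.34 from Zorland: +10.1%. Applied ad valorem rate: 6% + 10.1% = 16.1%.
Duty = €100,170.29 × 16.1% = €16,127.42.
Line 4 (9561.92.08, Lorena, 3,287 kg, €264,274.80):
Base rate for 9561.92.08 is €0.44/kg.
Origin Lorena qualifies under the Drenena–Lorena agreement and 9561.92.08 is covered: preferential rate Free applies instead.
Duty = €264,274.80 × 0% = €0.00.
Total = €48,842.39 + €971.42 + €16,127.42 + €0.00 = €65,941.23.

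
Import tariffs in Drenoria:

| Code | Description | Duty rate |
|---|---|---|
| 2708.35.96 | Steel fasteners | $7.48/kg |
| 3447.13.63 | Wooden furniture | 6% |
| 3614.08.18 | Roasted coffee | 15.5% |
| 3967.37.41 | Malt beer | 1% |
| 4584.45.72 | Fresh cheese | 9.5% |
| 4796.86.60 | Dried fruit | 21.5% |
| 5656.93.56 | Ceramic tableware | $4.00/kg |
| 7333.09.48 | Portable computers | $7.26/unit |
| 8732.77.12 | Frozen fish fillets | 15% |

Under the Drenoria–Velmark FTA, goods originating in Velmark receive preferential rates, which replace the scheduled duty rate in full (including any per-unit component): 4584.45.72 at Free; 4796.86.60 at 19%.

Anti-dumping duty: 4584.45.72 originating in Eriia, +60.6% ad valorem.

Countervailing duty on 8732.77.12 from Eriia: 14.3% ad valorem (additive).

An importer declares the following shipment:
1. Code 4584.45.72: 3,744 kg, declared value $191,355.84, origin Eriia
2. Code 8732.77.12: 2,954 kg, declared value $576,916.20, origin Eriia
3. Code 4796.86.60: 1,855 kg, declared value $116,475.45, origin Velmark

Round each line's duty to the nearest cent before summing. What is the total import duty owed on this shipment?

Line 1 (4584.45.72, Eriia, 3,744 kg, $191,355.84):
Base rate for 4584.45.72 is 9.5%.
4584.45.72 has an FTA preferential rate, but origin Eriia is not Velmark; base rate stands.
Additional duty on 4584.45.72 from Eriia: +60.6%. Applied ad valorem rate: 9.5% + 60.6% = 70.1%.
Duty = $191,355.84 × 70.1% = $134,140.44.
Line 2 (8732.77.12, Eriia, 2,954 kg, $576,916.20):
Base rate for 8732.77.12 is 15%.
Additional duty on 8732.77.12 from Eriia: +14.3%. Applied ad valorem rate: 15% + 14.3% = 29.3%.
Duty = $576,916.20 × 29.3% = $169,036.45.
Line 3 (4796.86.60, Velmark, 1,855 kg, $116,475.45):
Base rate for 4796.86.60 is 21.5%.
Origin Velmark qualifies under the Drenoria–Velmark agreement and 4796.86.60 is covered: preferential rate 19% applies instead.
Duty = $116,475.45 × 19% = $22,130.34.
Total = $134,140.44 + $169,036.45 + $22,130.34 = $325,307.23.

$325,307.23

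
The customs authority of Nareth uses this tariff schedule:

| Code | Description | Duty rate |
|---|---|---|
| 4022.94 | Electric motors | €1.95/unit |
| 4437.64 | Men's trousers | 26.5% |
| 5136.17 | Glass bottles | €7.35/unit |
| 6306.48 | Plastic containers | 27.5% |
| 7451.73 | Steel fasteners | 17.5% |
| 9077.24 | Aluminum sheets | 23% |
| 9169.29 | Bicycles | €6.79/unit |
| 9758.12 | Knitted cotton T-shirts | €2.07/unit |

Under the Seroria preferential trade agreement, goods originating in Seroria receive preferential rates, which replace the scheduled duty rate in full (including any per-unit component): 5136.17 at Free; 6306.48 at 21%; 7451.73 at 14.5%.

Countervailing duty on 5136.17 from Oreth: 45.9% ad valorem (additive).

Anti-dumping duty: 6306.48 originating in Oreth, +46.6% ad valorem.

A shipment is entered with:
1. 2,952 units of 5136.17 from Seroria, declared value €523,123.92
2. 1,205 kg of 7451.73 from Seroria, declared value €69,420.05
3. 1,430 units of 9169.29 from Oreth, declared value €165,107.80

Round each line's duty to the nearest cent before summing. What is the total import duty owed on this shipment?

Line 1 (5136.17, Seroria, 2,952 units, €523,123.92):
Base rate for 5136.17 is €7.35/unit.
Origin Seroria qualifies under the Nareth–Seroria agreement and 5136.17 is covered: preferential rate Free applies instead.
The additional-duty order on 5136.17 targets Oreth, not Seroria; it does not apply.
Duty = €523,123.92 × 0% = €0.00.
Line 2 (7451.73, Seroria, 1,205 kg, €69,420.05):
Base rate for 7451.73 is 17.5%.
Origin Seroria qualifies under the Nareth–Seroria agreement and 7451.73 is covered: preferential rate 14.5% applies instead.
Duty = €69,420.05 × 14.5% = €10,065.91.
Line 3 (9169.29, Oreth, 1,430 units, €165,107.80):
Base rate for 9169.29 is €6.79/unit.
Duty = 1,430 × €6.79 = €9,709.70.
Total = €0.00 + €10,065.91 + €9,709.70 = €19,775.61.

€19,775.61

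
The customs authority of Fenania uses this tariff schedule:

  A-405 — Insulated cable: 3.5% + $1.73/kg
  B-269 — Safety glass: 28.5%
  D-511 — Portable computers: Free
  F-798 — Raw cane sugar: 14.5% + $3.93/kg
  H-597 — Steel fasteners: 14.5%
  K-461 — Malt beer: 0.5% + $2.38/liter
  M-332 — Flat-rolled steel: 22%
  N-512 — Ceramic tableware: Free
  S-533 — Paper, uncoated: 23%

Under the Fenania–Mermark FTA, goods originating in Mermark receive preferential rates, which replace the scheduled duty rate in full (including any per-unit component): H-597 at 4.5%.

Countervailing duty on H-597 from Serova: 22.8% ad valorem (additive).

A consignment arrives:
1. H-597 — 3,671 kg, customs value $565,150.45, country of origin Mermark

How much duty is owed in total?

Line 1 (H-597, Mermark, 3,671 kg, $565,150.45):
Base rate for H-597 is 14.5%.
Origin Mermark qualifies under the Fenania–Mermark agreement and H-597 is covered: preferential rate 4.5% applies instead.
The additional-duty order on H-597 targets Serova, not Mermark; it does not apply.
Duty = $565,150.45 × 4.5% = $25,431.77.

$25,431.77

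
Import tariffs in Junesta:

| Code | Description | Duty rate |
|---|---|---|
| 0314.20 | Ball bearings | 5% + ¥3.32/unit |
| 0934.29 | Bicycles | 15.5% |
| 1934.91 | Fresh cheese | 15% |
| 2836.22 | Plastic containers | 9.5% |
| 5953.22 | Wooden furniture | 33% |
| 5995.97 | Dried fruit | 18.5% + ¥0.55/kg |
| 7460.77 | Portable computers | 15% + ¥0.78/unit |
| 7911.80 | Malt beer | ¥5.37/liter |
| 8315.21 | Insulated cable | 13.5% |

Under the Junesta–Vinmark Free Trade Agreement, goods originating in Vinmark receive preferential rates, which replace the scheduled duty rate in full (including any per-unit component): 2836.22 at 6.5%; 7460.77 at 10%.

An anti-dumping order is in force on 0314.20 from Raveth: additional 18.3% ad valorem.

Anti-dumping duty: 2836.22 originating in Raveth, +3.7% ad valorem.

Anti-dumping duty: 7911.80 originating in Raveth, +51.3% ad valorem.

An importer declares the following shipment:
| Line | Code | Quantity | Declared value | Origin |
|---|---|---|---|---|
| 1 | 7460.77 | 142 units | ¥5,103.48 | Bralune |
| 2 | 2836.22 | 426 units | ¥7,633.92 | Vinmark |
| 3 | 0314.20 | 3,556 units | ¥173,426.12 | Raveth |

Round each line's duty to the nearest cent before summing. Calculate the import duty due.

¥53,586.69

Line 1 (7460.77, Bralune, 142 units, ¥5,103.48):
Base rate for 7460.77 is 15% + ¥0.78/unit.
7460.77 has an FTA preferential rate, but origin Bralune is not Vinmark; base rate stands.
Duty = ¥5,103.48 × 15% + 142 × ¥0.78 = ¥876.28.
Line 2 (2836.22, Vinmark, 426 units, ¥7,633.92):
Base rate for 2836.22 is 9.5%.
Origin Vinmark qualifies under the Junesta–Vinmark agreement and 2836.22 is covered: preferential rate 6.5% applies instead.
The additional-duty order on 2836.22 targets Raveth, not Vinmark; it does not apply.
Duty = ¥7,633.92 × 6.5% = ¥496.20.
Line 3 (0314.20, Raveth, 3,556 units, ¥173,426.12):
Base rate for 0314.20 is 5% + ¥3.32/unit.
Additional duty on 0314.20 from Raveth: +18.3%. Applied ad valorem rate: 5% + 18.3% = 23.3%.
Duty = ¥173,426.12 × 23.3% + 3,556 × ¥3.32 = ¥52,214.21.
Total = ¥876.28 + ¥496.20 + ¥52,214.21 = ¥53,586.69.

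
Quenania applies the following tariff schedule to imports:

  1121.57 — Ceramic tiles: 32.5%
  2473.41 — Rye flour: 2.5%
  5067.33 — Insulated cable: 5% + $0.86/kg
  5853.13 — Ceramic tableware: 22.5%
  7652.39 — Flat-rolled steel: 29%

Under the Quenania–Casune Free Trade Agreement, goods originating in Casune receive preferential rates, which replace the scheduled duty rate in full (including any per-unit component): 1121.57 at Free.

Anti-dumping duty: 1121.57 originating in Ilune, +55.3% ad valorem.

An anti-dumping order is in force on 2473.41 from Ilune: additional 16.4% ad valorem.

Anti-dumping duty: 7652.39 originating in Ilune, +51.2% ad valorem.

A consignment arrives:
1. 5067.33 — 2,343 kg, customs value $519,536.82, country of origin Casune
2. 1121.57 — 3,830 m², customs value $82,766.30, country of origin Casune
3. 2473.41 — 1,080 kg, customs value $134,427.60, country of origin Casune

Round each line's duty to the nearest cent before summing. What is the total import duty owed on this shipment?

Line 1 (5067.33, Casune, 2,343 kg, $519,536.82):
Base rate for 5067.33 is 5% + $0.86/kg.
Origin Casune is the FTA partner but 5067.33 is not on the preference list; base rate stands.
Duty = $519,536.82 × 5% + 2,343 × $0.86 = $27,991.82.
Line 2 (1121.57, Casune, 3,830 m², $82,766.30):
Base rate for 1121.57 is 32.5%.
Origin Casune qualifies under the Quenania–Casune agreement and 1121.57 is covered: preferential rate Free applies instead.
The additional-duty order on 1121.57 targets Ilune, not Casune; it does not apply.
Duty = $82,766.30 × 0% = $0.00.
Line 3 (2473.41, Casune, 1,080 kg, $134,427.60):
Base rate for 2473.41 is 2.5%.
Origin Casune is the FTA partner but 2473.41 is not on the preference list; base rate stands.
The additional-duty order on 2473.41 targets Ilune, not Casune; it does not apply.
Duty = $134,427.60 × 2.5% = $3,360.69.
Total = $27,991.82 + $0.00 + $3,360.69 = $31,352.51.

$31,352.51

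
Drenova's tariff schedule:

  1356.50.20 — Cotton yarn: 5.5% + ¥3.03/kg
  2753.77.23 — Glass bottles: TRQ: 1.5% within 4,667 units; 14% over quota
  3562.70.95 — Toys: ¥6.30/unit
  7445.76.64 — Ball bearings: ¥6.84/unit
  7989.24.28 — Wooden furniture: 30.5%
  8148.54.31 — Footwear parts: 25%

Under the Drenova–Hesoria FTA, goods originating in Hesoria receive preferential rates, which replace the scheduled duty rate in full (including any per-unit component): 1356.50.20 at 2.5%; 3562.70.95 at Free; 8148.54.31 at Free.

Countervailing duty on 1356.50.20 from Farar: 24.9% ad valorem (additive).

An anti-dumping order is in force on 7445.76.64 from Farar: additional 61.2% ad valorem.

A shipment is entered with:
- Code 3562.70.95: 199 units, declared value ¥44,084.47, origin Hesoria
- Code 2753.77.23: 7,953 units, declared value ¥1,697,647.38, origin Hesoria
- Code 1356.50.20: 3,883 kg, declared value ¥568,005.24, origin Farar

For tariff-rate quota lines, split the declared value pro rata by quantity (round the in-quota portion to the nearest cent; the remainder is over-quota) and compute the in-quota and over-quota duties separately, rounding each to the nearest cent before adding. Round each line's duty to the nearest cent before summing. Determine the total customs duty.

¥297,582.49

Line 1 (3562.70.95, Hesoria, 199 units, ¥44,084.47):
Base rate for 3562.70.95 is ¥6.30/unit.
Origin Hesoria qualifies under the Drenova–Hesoria agreement and 3562.70.95 is covered: preferential rate Free applies instead.
Duty = ¥44,084.47 × 0% = ¥0.00.
Line 2 (2753.77.23, Hesoria, 7,953 units, ¥1,697,647.38):
Code 2753.77.23 is under a tariff-rate quota (threshold 4,667 units). In-quota: 4,667 units at 1.5%; over-quota: 3,286 units at 14%.
Pro-rata value split: in-quota = ¥1,697,647.38 × 4,667/7,953 = ¥996,217.82; over-quota = ¥1,697,647.38 − ¥996,217.82 = ¥701,429.56.
In-quota duty = ¥996,217.82 × 1.5% = ¥14,943.27. Over-quota duty = ¥701,429.56 × 14% = ¥98,200.14.
Line duty = ¥14,943.27 + ¥98,200.14 = ¥113,143.41.
Line 3 (1356.50.20, Farar, 3,883 kg, ¥568,005.24):
Base rate for 1356.50.20 is 5.5% + ¥3.03/kg.
1356.50.20 has an FTA preferential rate, but origin Farar is not Hesoria; base rate stands.
Additional duty on 1356.50.20 from Farar: +24.9%. Applied ad valorem rate: 5.5% + 24.9% = 30.4%.
Duty = ¥568,005.24 × 30.4% + 3,883 × ¥3.03 = ¥184,439.08.
Total = ¥0.00 + ¥113,143.41 + ¥184,439.08 = ¥297,582.49.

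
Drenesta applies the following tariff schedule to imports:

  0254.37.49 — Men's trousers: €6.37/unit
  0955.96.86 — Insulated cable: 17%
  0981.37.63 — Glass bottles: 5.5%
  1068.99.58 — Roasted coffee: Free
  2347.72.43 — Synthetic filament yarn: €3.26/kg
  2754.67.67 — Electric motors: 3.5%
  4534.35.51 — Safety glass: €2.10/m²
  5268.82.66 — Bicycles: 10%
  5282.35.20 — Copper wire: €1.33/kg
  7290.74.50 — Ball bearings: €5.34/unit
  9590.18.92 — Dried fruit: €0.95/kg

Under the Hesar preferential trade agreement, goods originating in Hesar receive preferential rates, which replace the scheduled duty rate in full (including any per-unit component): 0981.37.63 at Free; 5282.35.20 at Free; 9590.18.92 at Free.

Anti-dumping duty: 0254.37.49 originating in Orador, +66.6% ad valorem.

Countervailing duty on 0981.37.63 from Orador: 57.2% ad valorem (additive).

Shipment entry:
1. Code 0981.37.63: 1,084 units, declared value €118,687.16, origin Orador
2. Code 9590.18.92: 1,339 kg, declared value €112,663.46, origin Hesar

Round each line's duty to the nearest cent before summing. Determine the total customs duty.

Line 1 (0981.37.63, Orador, 1,084 units, €118,687.16):
Base rate for 0981.37.63 is 5.5%.
0981.37.63 has an FTA preferential rate, but origin Orador is not Hesar; base rate stands.
Additional duty on 0981.37.63 from Orador: +57.2%. Applied ad valorem rate: 5.5% + 57.2% = 62.7%.
Duty = €118,687.16 × 62.7% = €74,416.85.
Line 2 (9590.18.92, Hesar, 1,339 kg, €112,663.46):
Base rate for 9590.18.92 is €0.95/kg.
Origin Hesar qualifies under the Drenesta–Hesar agreement and 9590.18.92 is covered: preferential rate Free applies instead.
Duty = €112,663.46 × 0% = €0.00.
Total = €74,416.85 + €0.00 = €74,416.85.

€74,416.85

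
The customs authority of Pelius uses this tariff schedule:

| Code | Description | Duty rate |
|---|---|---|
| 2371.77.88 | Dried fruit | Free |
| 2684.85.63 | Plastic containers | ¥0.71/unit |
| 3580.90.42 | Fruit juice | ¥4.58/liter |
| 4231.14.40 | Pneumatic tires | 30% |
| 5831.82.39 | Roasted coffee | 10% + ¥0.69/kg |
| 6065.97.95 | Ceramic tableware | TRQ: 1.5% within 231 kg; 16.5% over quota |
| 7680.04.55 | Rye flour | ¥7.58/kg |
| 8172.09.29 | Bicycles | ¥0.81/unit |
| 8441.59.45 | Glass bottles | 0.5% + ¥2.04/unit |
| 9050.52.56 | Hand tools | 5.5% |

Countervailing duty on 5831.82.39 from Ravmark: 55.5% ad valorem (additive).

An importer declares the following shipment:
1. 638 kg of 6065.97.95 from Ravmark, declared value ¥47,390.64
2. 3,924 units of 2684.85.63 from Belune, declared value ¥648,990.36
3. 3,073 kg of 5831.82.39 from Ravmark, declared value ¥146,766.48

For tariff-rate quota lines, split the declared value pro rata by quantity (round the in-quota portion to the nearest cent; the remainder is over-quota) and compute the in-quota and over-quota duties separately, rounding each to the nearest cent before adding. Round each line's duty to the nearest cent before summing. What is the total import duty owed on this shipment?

Line 1 (6065.97.95, Ravmark, 638 kg, ¥47,390.64):
Code 6065.97.95 is under a tariff-rate quota (threshold 231 kg). In-quota: 231 kg at 1.5%; over-quota: 407 kg at 16.5%.
Pro-rata value split: in-quota = ¥47,390.64 × 231/638 = ¥17,158.68; over-quota = ¥47,390.64 − ¥17,158.68 = ¥30,231.96.
In-quota duty = ¥17,158.68 × 1.5% = ¥257.38. Over-quota duty = ¥30,231.96 × 16.5% = ¥4,988.27.
Line duty = ¥257.38 + ¥4,988.27 = ¥5,245.65.
Line 2 (2684.85.63, Belune, 3,924 units, ¥648,990.36):
Base rate for 2684.85.63 is ¥0.71/unit.
Duty = 3,924 × ¥0.71 = ¥2,786.04.
Line 3 (5831.82.39, Ravmark, 3,073 kg, ¥146,766.48):
Base rate for 5831.82.39 is 10% + ¥0.69/kg.
Additional duty on 5831.82.39 from Ravmark: +55.5%. Applied ad valorem rate: 10% + 55.5% = 65.5%.
Duty = ¥146,766.48 × 65.5% + 3,073 × ¥0.69 = ¥98,252.41.
Total = ¥5,245.65 + ¥2,786.04 + ¥98,252.41 = ¥106,284.10.

¥106,284.10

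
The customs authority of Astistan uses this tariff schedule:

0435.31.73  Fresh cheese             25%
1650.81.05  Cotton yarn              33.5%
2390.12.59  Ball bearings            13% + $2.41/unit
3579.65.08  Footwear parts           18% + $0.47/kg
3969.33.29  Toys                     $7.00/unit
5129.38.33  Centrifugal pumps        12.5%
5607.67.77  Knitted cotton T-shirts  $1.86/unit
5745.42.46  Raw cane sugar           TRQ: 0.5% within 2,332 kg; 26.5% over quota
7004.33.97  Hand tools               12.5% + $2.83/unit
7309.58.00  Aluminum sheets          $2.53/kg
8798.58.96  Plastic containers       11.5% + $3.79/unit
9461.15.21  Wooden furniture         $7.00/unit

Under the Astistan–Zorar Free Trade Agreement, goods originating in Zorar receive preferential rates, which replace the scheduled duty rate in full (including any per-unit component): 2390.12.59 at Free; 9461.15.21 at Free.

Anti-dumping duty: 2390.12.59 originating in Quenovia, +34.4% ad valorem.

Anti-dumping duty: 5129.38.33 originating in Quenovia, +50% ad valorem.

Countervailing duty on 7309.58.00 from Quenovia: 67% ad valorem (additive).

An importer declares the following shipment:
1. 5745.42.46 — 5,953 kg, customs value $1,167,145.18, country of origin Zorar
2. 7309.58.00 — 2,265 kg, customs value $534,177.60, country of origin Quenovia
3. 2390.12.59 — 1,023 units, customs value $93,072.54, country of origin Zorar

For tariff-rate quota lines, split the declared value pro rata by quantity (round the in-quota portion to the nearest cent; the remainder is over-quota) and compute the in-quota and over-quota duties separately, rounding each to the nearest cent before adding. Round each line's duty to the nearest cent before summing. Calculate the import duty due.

$554,047.81

Line 1 (5745.42.46, Zorar, 5,953 kg, $1,167,145.18):
Code 5745.42.46 is under a tariff-rate quota (threshold 2,332 kg). In-quota: 2,332 kg at 0.5%; over-quota: 3,621 kg at 26.5%.
Pro-rata value split: in-quota = $1,167,145.18 × 2,332/5,953 = $457,211.92; over-quota = $1,167,145.18 − $457,211.92 = $709,933.26.
In-quota duty = $457,211.92 × 0.5% = $2,286.06. Over-quota duty = $709,933.26 × 26.5% = $188,132.31.
Line duty = $2,286.06 + $188,132.31 = $190,418.37.
Line 2 (7309.58.00, Quenovia, 2,265 kg, $534,177.60):
Base rate for 7309.58.00 is $2.53/kg.
Additional duty on 7309.58.00 from Quenovia: +67% ad valorem. Applied ad valorem rate = 67%.
Duty = $534,177.60 × 67% + 2,265 × $2.53 = $363,629.44.
Line 3 (2390.12.59, Zorar, 1,023 units, $93,072.54):
Base rate for 2390.12.59 is 13% + $2.41/unit.
Origin Zorar qualifies under the Astistan–Zorar agreement and 2390.12.59 is covered: preferential rate Free applies instead.
The additional-duty order on 2390.12.59 targets Quenovia, not Zorar; it does not apply.
Duty = $93,072.54 × 0% = $0.00.
Total = $190,418.37 + $363,629.44 + $0.00 = $554,047.81.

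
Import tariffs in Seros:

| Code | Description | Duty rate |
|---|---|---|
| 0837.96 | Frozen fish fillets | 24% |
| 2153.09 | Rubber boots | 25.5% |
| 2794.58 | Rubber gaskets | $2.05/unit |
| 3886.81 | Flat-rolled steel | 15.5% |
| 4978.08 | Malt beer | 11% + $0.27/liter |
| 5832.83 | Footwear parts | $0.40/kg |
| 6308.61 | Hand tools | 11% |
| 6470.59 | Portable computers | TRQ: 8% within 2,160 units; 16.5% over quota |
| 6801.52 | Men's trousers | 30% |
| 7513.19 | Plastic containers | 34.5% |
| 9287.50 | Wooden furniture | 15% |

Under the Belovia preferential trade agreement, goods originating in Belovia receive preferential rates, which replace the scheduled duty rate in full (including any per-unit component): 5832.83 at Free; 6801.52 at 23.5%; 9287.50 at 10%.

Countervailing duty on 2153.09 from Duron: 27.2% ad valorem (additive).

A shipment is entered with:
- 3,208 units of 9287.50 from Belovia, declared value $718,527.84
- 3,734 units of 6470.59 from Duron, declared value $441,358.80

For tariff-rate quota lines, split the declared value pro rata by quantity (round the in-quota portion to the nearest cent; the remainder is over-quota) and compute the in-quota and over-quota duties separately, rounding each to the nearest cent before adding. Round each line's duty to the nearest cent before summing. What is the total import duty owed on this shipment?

Line 1 (9287.50, Belovia, 3,208 units, $718,527.84):
Base rate for 9287.50 is 15%.
Origin Belovia qualifies under the Seros–Belovia agreement and 9287.50 is covered: preferential rate 10% applies instead.
Duty = $718,527.84 × 10% = $71,852.78.
Line 2 (6470.59, Duron, 3,734 units, $441,358.80):
Code 6470.59 is under a tariff-rate quota (threshold 2,160 units). In-quota: 2,160 units at 8%; over-quota: 1,574 units at 16.5%.
Pro-rata value split: in-quota = $441,358.80 × 2,160/3,734 = $255,312.00; over-quota = $441,358.80 − $255,312.00 = $186,046.80.
In-quota duty = $255,312.00 × 8% = $20,424.96. Over-quota duty = $186,046.80 × 16.5% = $30,697.72.
Line duty = $20,424.96 + $30,697.72 = $51,122.68.
Total = $71,852.78 + $51,122.68 = $122,975.46.

$122,975.46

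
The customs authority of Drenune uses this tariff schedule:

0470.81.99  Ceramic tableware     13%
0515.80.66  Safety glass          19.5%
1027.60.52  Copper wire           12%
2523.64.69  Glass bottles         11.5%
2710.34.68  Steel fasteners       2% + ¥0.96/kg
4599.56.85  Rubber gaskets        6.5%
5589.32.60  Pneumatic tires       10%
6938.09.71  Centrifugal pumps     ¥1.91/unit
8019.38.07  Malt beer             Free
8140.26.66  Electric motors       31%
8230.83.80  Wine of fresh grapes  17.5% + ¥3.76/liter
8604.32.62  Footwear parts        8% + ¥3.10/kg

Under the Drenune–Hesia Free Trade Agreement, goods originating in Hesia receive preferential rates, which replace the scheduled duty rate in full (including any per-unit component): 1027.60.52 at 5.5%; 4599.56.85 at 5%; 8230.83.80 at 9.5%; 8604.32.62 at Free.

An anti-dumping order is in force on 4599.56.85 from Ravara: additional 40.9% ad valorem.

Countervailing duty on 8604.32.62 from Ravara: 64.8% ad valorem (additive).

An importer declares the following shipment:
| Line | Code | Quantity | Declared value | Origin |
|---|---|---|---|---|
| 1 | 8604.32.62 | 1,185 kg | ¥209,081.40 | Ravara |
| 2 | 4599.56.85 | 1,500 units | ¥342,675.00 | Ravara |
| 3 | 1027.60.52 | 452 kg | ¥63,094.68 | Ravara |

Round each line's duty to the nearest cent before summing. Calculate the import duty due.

Line 1 (8604.32.62, Ravara, 1,185 kg, ¥209,081.40):
Base rate for 8604.32.62 is 8% + ¥3.10/kg.
8604.32.62 has an FTA preferential rate, but origin Ravara is not Hesia; base rate stands.
Additional duty on 8604.32.62 from Ravara: +64.8%. Applied ad valorem rate: 8% + 64.8% = 72.8%.
Duty = ¥209,081.40 × 72.8% + 1,185 × ¥3.10 = ¥155,884.76.
Line 2 (4599.56.85, Ravara, 1,500 units, ¥342,675.00):
Base rate for 4599.56.85 is 6.5%.
4599.56.85 has an FTA preferential rate, but origin Ravara is not Hesia; base rate stands.
Additional duty on 4599.56.85 from Ravara: +40.9%. Applied ad valorem rate: 6.5% + 40.9% = 47.4%.
Duty = ¥342,675.00 × 47.4% = ¥162,427.95.
Line 3 (1027.60.52, Ravara, 452 kg, ¥63,094.68):
Base rate for 1027.60.52 is 12%.
1027.60.52 has an FTA preferential rate, but origin Ravara is not Hesia; base rate stands.
Duty = ¥63,094.68 × 12% = ¥7,571.36.
Total = ¥155,884.76 + ¥162,427.95 + ¥7,571.36 = ¥325,884.07.

¥325,884.07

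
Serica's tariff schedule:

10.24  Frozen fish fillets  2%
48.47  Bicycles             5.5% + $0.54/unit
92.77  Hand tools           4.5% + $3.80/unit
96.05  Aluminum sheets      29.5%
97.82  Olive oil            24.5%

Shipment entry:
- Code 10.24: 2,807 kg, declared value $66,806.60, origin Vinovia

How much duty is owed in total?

$1,336.13

Line 1 (10.24, Vinovia, 2,807 kg, $66,806.60):
Base rate for 10.24 is 2%.
Duty = $66,806.60 × 2% = $1,336.13.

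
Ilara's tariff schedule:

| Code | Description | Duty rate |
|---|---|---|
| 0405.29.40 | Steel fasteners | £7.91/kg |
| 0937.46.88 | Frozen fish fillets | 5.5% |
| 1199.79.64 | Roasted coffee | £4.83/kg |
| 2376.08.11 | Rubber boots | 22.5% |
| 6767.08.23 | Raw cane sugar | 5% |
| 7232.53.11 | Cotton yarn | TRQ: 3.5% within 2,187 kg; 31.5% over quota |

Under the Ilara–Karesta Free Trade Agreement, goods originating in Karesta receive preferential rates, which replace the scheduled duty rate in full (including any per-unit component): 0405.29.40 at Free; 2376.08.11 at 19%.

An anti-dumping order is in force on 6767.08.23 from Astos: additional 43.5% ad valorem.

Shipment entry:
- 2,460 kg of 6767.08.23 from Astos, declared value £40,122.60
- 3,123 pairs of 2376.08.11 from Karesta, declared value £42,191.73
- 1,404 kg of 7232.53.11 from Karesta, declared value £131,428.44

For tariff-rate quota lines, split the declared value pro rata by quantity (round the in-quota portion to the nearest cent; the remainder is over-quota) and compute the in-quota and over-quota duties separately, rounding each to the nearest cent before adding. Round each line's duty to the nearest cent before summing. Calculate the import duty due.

£32,075.89

Line 1 (6767.08.23, Astos, 2,460 kg, £40,122.60):
Base rate for 6767.08.23 is 5%.
Additional duty on 6767.08.23 from Astos: +43.5%. Applied ad valorem rate: 5% + 43.5% = 48.5%.
Duty = £40,122.60 × 48.5% = £19,459.46.
Line 2 (2376.08.11, Karesta, 3,123 pairs, £42,191.73):
Base rate for 2376.08.11 is 22.5%.
Origin Karesta qualifies under the Ilara–Karesta agreement and 2376.08.11 is covered: preferential rate 19% applies instead.
Duty = £42,191.73 × 19% = £8,016.43.
Line 3 (7232.53.11, Karesta, 1,404 kg, £131,428.44):
Code 7232.53.11 is under a tariff-rate quota (threshold 2,187 kg). Quantity 1,404 kg is within the quota, so the in-quota rate 3.5% applies to the full value.
Duty = £131,428.44 × 3.5% = £4,600.00.
Total = £19,459.46 + £8,016.43 + £4,600.00 = £32,075.89.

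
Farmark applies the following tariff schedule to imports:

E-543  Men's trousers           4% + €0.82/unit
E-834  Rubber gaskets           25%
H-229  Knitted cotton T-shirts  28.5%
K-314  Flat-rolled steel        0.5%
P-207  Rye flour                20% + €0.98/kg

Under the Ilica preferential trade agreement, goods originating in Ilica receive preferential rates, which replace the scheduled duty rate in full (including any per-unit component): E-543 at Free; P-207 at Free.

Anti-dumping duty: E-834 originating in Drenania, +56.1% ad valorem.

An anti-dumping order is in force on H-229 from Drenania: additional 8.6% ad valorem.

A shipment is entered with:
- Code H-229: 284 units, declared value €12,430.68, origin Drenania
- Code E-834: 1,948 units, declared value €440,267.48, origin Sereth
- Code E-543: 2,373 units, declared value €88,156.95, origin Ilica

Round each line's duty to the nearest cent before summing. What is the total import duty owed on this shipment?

€114,678.65

Line 1 (H-229, Drenania, 284 units, €12,430.68):
Base rate for H-229 is 28.5%.
Additional duty on H-229 from Drenania: +8.6%. Applied ad valorem rate: 28.5% + 8.6% = 37.1%.
Duty = €12,430.68 × 37.1% = €4,611.78.
Line 2 (E-834, Sereth, 1,948 units, €440,267.48):
Base rate for E-834 is 25%.
The additional-duty order on E-834 targets Drenania, not Sereth; it does not apply.
Duty = €440,267.48 × 25% = €110,066.87.
Line 3 (E-543, Ilica, 2,373 units, €88,156.95):
Base rate for E-543 is 4% + €0.82/unit.
Origin Ilica qualifies under the Farmark–Ilica agreement and E-543 is covered: preferential rate Free applies instead.
Duty = €88,156.95 × 0% = €0.00.
Total = €4,611.78 + €110,066.87 + €0.00 = €114,678.65.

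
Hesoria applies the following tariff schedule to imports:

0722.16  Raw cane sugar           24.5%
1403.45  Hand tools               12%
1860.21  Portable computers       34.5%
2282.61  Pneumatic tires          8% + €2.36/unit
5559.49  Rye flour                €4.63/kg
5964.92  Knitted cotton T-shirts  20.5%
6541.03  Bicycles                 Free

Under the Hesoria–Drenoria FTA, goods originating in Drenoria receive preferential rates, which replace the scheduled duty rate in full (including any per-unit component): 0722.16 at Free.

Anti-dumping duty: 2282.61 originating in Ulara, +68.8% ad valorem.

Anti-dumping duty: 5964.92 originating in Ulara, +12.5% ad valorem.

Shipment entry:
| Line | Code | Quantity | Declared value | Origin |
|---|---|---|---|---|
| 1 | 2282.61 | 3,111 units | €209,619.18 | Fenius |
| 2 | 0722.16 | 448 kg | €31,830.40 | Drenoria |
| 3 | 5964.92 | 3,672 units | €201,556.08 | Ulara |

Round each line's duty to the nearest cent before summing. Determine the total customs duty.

€90,625.00

Line 1 (2282.61, Fenius, 3,111 units, €209,619.18):
Base rate for 2282.61 is 8% + €2.36/unit.
The additional-duty order on 2282.61 targets Ulara, not Fenius; it does not apply.
Duty = €209,619.18 × 8% + 3,111 × €2.36 = €24,111.49.
Line 2 (0722.16, Drenoria, 448 kg, €31,830.40):
Base rate for 0722.16 is 24.5%.
Origin Drenoria qualifies under the Hesoria–Drenoria agreement and 0722.16 is covered: preferential rate Free applies instead.
Duty = €31,830.40 × 0% = €0.00.
Line 3 (5964.92, Ulara, 3,672 units, €201,556.08):
Base rate for 5964.92 is 20.5%.
Additional duty on 5964.92 from Ulara: +12.5%. Applied ad valorem rate: 20.5% + 12.5% = 33%.
Duty = €201,556.08 × 33% = €66,513.51.
Total = €24,111.49 + €0.00 + €66,513.51 = €90,625.00.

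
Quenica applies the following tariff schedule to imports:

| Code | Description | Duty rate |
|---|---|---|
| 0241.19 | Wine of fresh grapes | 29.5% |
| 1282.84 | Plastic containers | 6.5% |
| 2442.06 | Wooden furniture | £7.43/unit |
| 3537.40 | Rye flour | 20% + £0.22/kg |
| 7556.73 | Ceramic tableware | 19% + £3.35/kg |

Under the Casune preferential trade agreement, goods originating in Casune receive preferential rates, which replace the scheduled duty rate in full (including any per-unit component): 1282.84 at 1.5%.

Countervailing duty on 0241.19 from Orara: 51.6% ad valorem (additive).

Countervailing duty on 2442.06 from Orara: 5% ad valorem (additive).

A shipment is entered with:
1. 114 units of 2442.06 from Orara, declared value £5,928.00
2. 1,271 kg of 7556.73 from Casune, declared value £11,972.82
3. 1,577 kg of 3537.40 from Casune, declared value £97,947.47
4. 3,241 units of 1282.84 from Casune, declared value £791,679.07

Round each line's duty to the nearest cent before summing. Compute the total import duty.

£39,487.73

Line 1 (2442.06, Orara, 114 units, £5,928.00):
Base rate for 2442.06 is £7.43/unit.
Additional duty on 2442.06 from Orara: +5% ad valorem. Applied ad valorem rate = 5%.
Duty = £5,928.00 × 5% + 114 × £7.43 = £1,143.42.
Line 2 (7556.73, Casune, 1,271 kg, £11,972.82):
Base rate for 7556.73 is 19% + £3.35/kg.
Origin Casune is the FTA partner but 7556.73 is not on the preference list; base rate stands.
Duty = £11,972.82 × 19% + 1,271 × £3.35 = £6,532.69.
Line 3 (3537.40, Casune, 1,577 kg, £97,947.47):
Base rate for 3537.40 is 20% + £0.22/kg.
Origin Casune is the FTA partner but 3537.40 is not on the preference list; base rate stands.
Duty = £97,947.47 × 20% + 1,577 × £0.22 = £19,936.43.
Line 4 (1282.84, Casune, 3,241 units, £791,679.07):
Base rate for 1282.84 is 6.5%.
Origin Casune qualifies under the Quenica–Casune agreement and 1282.84 is covered: preferential rate 1.5% applies instead.
Duty = £791,679.07 × 1.5% = £11,875.19.
Total = £1,143.42 + £6,532.69 + £19,936.43 + £11,875.19 = £39,487.73.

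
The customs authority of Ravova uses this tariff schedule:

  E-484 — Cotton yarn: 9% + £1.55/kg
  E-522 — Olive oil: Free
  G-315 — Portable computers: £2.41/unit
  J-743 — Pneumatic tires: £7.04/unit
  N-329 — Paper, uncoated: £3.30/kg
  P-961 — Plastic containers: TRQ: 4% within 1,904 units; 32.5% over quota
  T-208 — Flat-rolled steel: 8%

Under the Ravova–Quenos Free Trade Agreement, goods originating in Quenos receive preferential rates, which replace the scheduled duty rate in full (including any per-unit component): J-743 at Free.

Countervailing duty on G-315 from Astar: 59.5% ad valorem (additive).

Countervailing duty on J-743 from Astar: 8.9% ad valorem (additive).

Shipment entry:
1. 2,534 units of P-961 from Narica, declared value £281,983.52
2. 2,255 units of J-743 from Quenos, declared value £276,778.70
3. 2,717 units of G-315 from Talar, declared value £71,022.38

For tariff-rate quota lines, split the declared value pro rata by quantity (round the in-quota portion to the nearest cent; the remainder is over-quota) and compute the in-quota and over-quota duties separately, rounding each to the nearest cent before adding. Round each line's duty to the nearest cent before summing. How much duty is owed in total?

£37,807.63

Line 1 (P-961, Narica, 2,534 units, £281,983.52):
Code P-961 is under a tariff-rate quota (threshold 1,904 units). In-quota: 1,904 units at 4%; over-quota: 630 units at 32.5%.
Pro-rata value split: in-quota = £281,983.52 × 1,904/2,534 = £211,877.12; over-quota = £281,983.52 − £211,877.12 = £70,106.40.
In-quota duty = £211,877.12 × 4% = £8,475.08. Over-quota duty = £70,106.40 × 32.5% = £22,784.58.
Line duty = £8,475.08 + £22,784.58 = £31,259.66.
Line 2 (J-743, Quenos, 2,255 units, £276,778.70):
Base rate for J-743 is £7.04/unit.
Origin Quenos qualifies under the Ravova–Quenos agreement and J-743 is covered: preferential rate Free applies instead.
The additional-duty order on J-743 targets Astar, not Quenos; it does not apply.
Duty = £276,778.70 × 0% = £0.00.
Line 3 (G-315, Talar, 2,717 units, £71,022.38):
Base rate for G-315 is £2.41/unit.
The additional-duty order on G-315 targets Astar, not Talar; it does not apply.
Duty = 2,717 × £2.41 = £6,547.97.
Total = £31,259.66 + £0.00 + £6,547.97 = £37,807.63.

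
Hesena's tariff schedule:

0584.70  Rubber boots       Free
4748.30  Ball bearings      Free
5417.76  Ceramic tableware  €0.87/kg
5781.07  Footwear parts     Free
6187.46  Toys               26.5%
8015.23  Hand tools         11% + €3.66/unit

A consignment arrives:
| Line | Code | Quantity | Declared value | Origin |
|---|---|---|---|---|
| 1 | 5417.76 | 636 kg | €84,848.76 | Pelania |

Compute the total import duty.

Line 1 (5417.76, Pelania, 636 kg, €84,848.76):
Base rate for 5417.76 is €0.87/kg.
Duty = 636 × €0.87 = €553.32.

€553.32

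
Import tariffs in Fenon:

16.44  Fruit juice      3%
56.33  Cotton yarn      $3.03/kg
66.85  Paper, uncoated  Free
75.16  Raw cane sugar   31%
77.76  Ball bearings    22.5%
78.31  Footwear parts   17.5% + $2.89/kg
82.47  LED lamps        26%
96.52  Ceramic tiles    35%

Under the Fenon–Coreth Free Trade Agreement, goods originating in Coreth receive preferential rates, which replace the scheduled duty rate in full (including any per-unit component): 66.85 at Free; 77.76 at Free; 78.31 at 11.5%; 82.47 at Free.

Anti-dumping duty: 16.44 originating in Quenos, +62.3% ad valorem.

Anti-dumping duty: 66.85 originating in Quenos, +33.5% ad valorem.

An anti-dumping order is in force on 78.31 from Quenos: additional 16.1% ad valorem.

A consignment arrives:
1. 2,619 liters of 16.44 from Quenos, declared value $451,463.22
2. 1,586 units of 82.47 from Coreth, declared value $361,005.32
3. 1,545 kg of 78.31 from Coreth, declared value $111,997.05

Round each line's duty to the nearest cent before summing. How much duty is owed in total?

Line 1 (16.44, Quenos, 2,619 liters, $451,463.22):
Base rate for 16.44 is 3%.
Additional duty on 16.44 from Quenos: +62.3%. Applied ad valorem rate: 3% + 62.3% = 65.3%.
Duty = $451,463.22 × 65.3% = $294,805.48.
Line 2 (82.47, Coreth, 1,586 units, $361,005.32):
Base rate for 82.47 is 26%.
Origin Coreth qualifies under the Fenon–Coreth agreement and 82.47 is covered: preferential rate Free applies instead.
Duty = $361,005.32 × 0% = $0.00.
Line 3 (78.31, Coreth, 1,545 kg, $111,997.05):
Base rate for 78.31 is 17.5% + $2.89/kg.
Origin Coreth qualifies under the Fenon–Coreth agreement and 78.31 is covered: preferential rate 11.5% applies instead.
The additional-duty order on 78.31 targets Quenos, not Coreth; it does not apply.
Duty = $111,997.05 × 11.5% = $12,879.66.
Total = $294,805.48 + $0.00 + $12,879.66 = $307,685.14.

$307,685.14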